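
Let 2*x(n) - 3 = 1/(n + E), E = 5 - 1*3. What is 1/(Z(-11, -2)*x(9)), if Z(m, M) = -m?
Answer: 1/17 ≈ 0.058824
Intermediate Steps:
E = 2 (E = 5 - 3 = 2)
x(n) = 3/2 + 1/(2*(2 + n)) (x(n) = 3/2 + 1/(2*(n + 2)) = 3/2 + 1/(2*(2 + n)))
1/(Z(-11, -2)*x(9)) = 1/((-1*(-11))*((7 + 3*9)/(2*(2 + 9)))) = 1/(11*((½)*(7 + 27)/11)) = 1/(11*((½)*(1/11)*34)) = 1/(11*(17/11)) = 1/17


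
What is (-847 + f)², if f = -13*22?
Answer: 1283689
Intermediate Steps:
f = -286
(-847 + f)² = (-847 - 286)² = (-1133)² = 1283689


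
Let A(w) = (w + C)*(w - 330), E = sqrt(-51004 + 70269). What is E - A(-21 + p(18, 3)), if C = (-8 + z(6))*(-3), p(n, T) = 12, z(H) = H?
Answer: -1017 + sqrt(19265) ≈ -878.20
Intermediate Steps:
C = 6 (C = (-8 + 6)*(-3) = -2*(-3) = 6)
E = sqrt(19265) ≈ 138.80
A(w) = (-330 + w)*(6 + w) (A(w) = (w + 6)*(w - 330) = (6 + w)*(-330 + w) = (-330 + w)*(6 + w))
E - A(-21 + p(18, 3)) = sqrt(19265) - (-1980 + (-21 + 12)**2 - 324*(-21 + 12)) = sqrt(19265) - (-1980 + (-9)**2 - 324*(-9)) = sqrt(19265) - (-1980 + 81 + 2916) = sqrt(19265) - 1*1017 = sqrt(19265) - 1017 = -1017 + sqrt(19265)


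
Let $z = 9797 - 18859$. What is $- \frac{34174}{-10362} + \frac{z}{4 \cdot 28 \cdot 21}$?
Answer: $- \frac{1126933}{2030952} \approx -0.55488$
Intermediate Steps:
$z = -9062$ ($z = 9797 - 18859 = -9062$)
$- \frac{34174}{-10362} + \frac{z}{4 \cdot 28 \cdot 21} = - \frac{34174}{-10362} - \frac{9062}{4 \cdot 28 \cdot 21} = \left(-34174\right) \left(- \frac{1}{10362}\right) - \frac{9062}{112 \cdot 21} = \frac{17087}{5181} - \frac{9062}{2352} = \frac{17087}{5181} - \frac{4531}{1176} = - \frac{1126933}{2030952}$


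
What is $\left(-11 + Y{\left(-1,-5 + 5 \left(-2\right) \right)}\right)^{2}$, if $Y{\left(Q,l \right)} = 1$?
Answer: $100$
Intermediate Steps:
$\left(-11 + Y{\left(-1,-5 + 5 \left(-2\right) \right)}\right)^{2} = \left(-11 + 1\right)^{2} = \left(-10\right)^{2} = 100$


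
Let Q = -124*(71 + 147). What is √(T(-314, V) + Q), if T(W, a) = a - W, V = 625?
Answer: I*√26093 ≈ 161.53*I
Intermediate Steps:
Q = -27032 (Q = -124*218 = -27032)
√(T(-314, V) + Q) = √((625 - 1*(-314)) - 27032) = √((625 + 314) - 27032) = √(939 - 27032) = √(-26093) = I*√26093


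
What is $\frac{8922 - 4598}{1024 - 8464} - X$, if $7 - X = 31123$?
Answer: $\frac{57874679}{1860} \approx 31115.0$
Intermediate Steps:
$X = -31116$ ($X = 7 - 31123 = -31116$)
$\frac{8922 - 4598}{1024 - 8464} - X = \frac{8922 - 4598}{1024 - 8464} - -31116 = \frac{4324}{-7440} + 31116 = 4324 \left(- \frac{1}{7440}\right) + 31116 = - \frac{1081}{1860} + 31116 = \frac{57874679}{1860}$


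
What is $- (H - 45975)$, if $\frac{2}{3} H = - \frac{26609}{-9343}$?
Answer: $\frac{859009023}{18686} \approx 45971.0$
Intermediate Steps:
$H = \frac{79827}{18686}$ ($H = \frac{3 \left(- \frac{26609}{-9343}\right)}{2} = \frac{3 \left(\left(-26609\right) \left(- \frac{1}{9343}\right)\right)}{2} = \frac{3}{2} \cdot \frac{26609}{9343} = \frac{79827}{18686} \approx 4.272$)
$- (H - 45975) = - (\frac{79827}{18686} - 45975) = \left(-1\right) \left(- \frac{859009023}{18686}\right) = \frac{859009023}{18686}$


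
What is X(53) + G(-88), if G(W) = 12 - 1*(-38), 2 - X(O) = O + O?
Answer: -54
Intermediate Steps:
X(O) = 2 - 2*O (X(O) = 2 - (O + O) = 2 - 2*O)
G(W) = 50 (G(W) = 12 + 38 = 50)
X(53) + G(-88) = (2 - 2*53) + 50 = (2 - 106) + 50 = -104 + 50 = -54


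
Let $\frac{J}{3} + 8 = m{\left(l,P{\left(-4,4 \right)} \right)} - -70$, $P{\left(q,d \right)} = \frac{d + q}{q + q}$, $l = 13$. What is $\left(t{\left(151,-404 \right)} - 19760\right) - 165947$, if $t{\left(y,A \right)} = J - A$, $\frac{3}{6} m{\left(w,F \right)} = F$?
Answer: $-185117$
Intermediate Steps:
$P{\left(q,d \right)} = \frac{d + q}{2 q}$
$m{\left(w,F \right)} = 2 F$
$J = 186$ ($J = -24 + 3 \left(2 \frac{4 - 4}{2 \left(-4\right)} - -70\right) = -24 + 3 \left(2 \cdot \frac{1}{2} \left(- \frac{1}{4}\right) 0 + 70\right) = -24 + 3 \left(2 \cdot 0 + 70\right) = -24 + 3 \left(0 + 70\right) = -24 + 3 \cdot 70 = -24 + 210 = 186$)
$t{\left(y,A \right)} = 186 - A$
$\left(t{\left(151,-404 \right)} - 19760\right) - 165947 = \left(\left(186 - -404\right) - 19760\right) - 165947 = \left(\left(186 + 404\right) - 19760\right) - 165947 = \left(590 - 19760\right) - 165947 = -19170 - 165947 = -185117$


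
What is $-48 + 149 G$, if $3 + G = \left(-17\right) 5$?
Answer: $-13160$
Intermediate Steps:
$G = -88$ ($G = -3 - 85 = -88$)
$-48 + 149 G = -48 + 149 \left(-88\right) = -48 - 13112 = -13160$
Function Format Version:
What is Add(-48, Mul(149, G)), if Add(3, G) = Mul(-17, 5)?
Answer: -13160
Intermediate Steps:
G = -88 (G = Add(-3, Mul(-17, 5)) = Add(-3, -85) = -88)
Add(-48, Mul(149, G)) = Add(-48, Mul(149, -88)) = Add(-48, -13112) = -13160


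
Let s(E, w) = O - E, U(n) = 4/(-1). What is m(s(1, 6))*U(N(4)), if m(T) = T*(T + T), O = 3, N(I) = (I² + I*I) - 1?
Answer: -32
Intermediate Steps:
N(I) = -1 + 2*I² (N(I) = (I² + I²) - 1 = 2*I² - 1 = -1 + 2*I²)
U(n) = -4 (U(n) = 4*(-1) = -4)
s(E, w) = 3 - E
m(T) = 2*T² (m(T) = T*(2*T) = 2*T²)
m(s(1, 6))*U(N(4)) = (2*(3 - 1*1)²)*(-4) = (2*(3 - 1)²)*(-4) = (2*2²)*(-4) = (2*4)*(-4) = 8*(-4) = -32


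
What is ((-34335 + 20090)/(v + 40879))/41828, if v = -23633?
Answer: -14245/721365688 ≈ -1.9747e-5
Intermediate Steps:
((-34335 + 20090)/(v + 40879))/41828 = ((-34335 + 20090)/(-23633 + 40879))/41828 = -14245/17246*(1/41828) = -14245*1/17246*(1/41828) = -14245/17246*1/41828 = -14245/721365688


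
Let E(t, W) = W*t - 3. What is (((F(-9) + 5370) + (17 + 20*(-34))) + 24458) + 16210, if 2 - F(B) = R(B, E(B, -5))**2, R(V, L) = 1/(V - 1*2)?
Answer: 5490616/121 ≈ 45377.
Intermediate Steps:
E(t, W) = -3 + W*t
R(V, L) = 1/(-2 + V) (R(V, L) = 1/(V - 2) = 1/(-2 + V))
F(B) = 2 - 1/(-2 + B)**2 (F(B) = 2 - (1/(-2 + B))**2 = 2 - 1/(-2 + B)**2)
(((F(-9) + 5370) + (17 + 20*(-34))) + 24458) + 16210 = ((((2 - 1/(-2 - 9)**2) + 5370) + (17 + 20*(-34))) + 24458) + 16210 = ((((2 - 1/(-11)**2) + 5370) + (17 - 680)) + 24458) + 16210 = ((((2 - 1*1/121) + 5370) - 663) + 24458) + 16210 = ((((2 - 1/121) + 5370) - 663) + 24458) + 16210 = (((241/121 + 5370) - 663) + 24458) + 16210 = ((650011/121 - 663) + 24458) + 16210 = (569788/121 + 24458) + 16210 = 3529206/121 + 16210 = 5490616/121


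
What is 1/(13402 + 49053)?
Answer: 1/62455 ≈ 1.6012e-5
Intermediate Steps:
1/(13402 + 49053) = 1/62455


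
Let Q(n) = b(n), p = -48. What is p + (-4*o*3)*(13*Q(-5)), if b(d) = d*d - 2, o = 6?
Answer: -21576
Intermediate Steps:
b(d) = -2 + d**2 (b(d) = d**2 - 2 = -2 + d**2)
Q(n) = -2 + n**2
p + (-4*o*3)*(13*Q(-5)) = -48 + (-4*6*3)*(13*(-2 + (-5)**2)) = -48 + (-24*3)*(13*(-2 + 25)) = -48 - 936*23 = -48 - 72*299 = -48 - 21528 = -21576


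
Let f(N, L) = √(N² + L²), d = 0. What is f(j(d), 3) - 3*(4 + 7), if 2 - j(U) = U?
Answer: -33 + √13 ≈ -29.394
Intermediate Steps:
j(U) = 2 - U
f(N, L) = √(L² + N²)
f(j(d), 3) - 3*(4 + 7) = √(3² + (2 - 1*0)²) - 3*(4 + 7) = √(9 + (2 + 0)²) - 3*11 = √(9 + 2²) - 33 = √(9 + 4) - 33 = √13 - 33 = -33 + √13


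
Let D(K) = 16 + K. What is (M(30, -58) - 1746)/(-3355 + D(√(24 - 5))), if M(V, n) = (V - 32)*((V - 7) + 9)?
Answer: 3021795/5574451 + 905*√19/5574451 ≈ 0.54279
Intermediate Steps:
M(V, n) = (-32 + V)*(2 + V) (M(V, n) = (-32 + V)*((-7 + V) + 9) = (-32 + V)*(2 + V))
(M(30, -58) - 1746)/(-3355 + D(√(24 - 5))) = ((-64 + 30² - 30*30) - 1746)/(-3355 + (16 + √(24 - 5))) = ((-64 + 900 - 900) - 1746)/(-3355 + (16 + √19)) = (-64 - 1746)/(-3339 + √19) = -1810/(-3339 + √19)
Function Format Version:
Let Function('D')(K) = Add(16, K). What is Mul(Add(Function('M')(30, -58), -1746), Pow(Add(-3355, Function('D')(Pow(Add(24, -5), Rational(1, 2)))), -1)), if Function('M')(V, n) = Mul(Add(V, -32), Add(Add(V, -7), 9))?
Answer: Add(Rational(3021795, 5574451), Mul(Rational(905, 5574451), Pow(19, Rational(1, 2)))) ≈ 0.54279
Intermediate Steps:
Function('M')(V, n) = Mul(Add(-32, V), Add(2, V)) (Function('M')(V, n) = Mul(Add(-32, V), Add(Add(-7, V), 9)) = Mul(Add(-32, V), Add(2, V)))
Mul(Add(Function('M')(30, -58), -1746), Pow(Add(-3355, Function('D')(Pow(Add(24, -5), Rational(1, 2)))), -1)) = Mul(Add(Add(-64, Pow(30, 2), Mul(-30, 30)), -1746), Pow(Add(-3355, Add(16, Pow(Add(24, -5), Rational(1, 2)))), -1)) = Mul(Add(Add(-64, 900, -900), -1746), Pow(Add(-3355, Add(16, Pow(19, Rational(1, 2)))), -1)) = Mul(Add(-64, -1746), Pow(Add(-3339, Pow(19, Rational(1, 2))), -1)) = Mul(-1810, Pow(Add(-3339, Pow(19, Rational(1, 2))), -1))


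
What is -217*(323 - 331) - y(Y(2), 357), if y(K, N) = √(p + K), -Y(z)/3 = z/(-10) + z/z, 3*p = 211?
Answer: 1736 - √15285/15 ≈ 1727.8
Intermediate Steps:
p = 211/3 (p = (⅓)*211 = 211/3 ≈ 70.333)
Y(z) = -3 + 3*z/10 (Y(z) = -3*(z/(-10) + z/z) = -3*(z*(-⅒) + 1) = -3*(-z/10 + 1) = -3*(1 - z/10) = -3 + 3*z/10)
y(K, N) = √(211/3 + K)
-217*(323 - 331) - y(Y(2), 357) = -217*(323 - 331) - √(633 + 9*(-3 + (3/10)*2))/3 = -217*(-8) - √(633 + 9*(-3 + ⅗))/3 = 1736 - √(633 + 9*(-12/5))/3 = 1736 - √(633 - 108/5)/3 = 1736 - √(3057/5)/3 = 1736 - √15285/5/3 = 1736 - √15285/15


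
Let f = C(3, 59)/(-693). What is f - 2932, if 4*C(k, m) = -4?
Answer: -2031875/693 ≈ -2932.0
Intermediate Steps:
C(k, m) = -1 (C(k, m) = (1/4)*(-4) = -1)
f = 1/693 (f = -1/(-693) = -1*(-1/693) = 1/693 ≈ 0.0014430)
f - 2932 = 1/693 - 2932 = -2031875/693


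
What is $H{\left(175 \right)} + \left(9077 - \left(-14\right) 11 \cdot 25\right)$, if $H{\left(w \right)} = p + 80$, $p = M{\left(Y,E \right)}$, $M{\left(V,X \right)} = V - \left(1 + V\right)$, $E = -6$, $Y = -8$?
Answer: $13006$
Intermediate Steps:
$M{\left(V,X \right)} = -1$
$p = -1$
$H{\left(w \right)} = 79$ ($H{\left(w \right)} = -1 + 80 = 79$)
$H{\left(175 \right)} + \left(9077 - \left(-14\right) 11 \cdot 25\right) = 79 + \left(9077 - \left(-14\right) 11 \cdot 25\right) = 79 + \left(9077 - \left(-154\right) 25\right) = 79 + \left(9077 - -3850\right) = 79 + \left(9077 + 3850\right) = 79 + 12927 = 13006$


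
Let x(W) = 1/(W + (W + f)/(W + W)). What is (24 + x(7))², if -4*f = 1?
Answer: 102252544/175561 ≈ 582.43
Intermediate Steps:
f = -¼ (f = -¼*1 = -¼ ≈ -0.25000)
x(W) = 1/(W + (-¼ + W)/(2*W)) (x(W) = 1/(W + (W - ¼)/(W + W)) = 1/(W + (-¼ + W)/((2*W))) = 1/(W + (-¼ + W)*(1/(2*W))) = 1/(W + (-¼ + W)/(2*W)))
(24 + x(7))² = (24 + 8*7/(-1 + 4*7 + 8*7²))² = (24 + 8*7/(-1 + 28 + 8*49))² = (24 + 8*7/(-1 + 28 + 392))² = (24 + 8*7/419)² = (24 + 8*7*(1/419))² = (24 + 56/419)² = (10112/419)² = 102252544/175561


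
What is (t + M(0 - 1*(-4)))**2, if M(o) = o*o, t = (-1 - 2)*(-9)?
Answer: 1849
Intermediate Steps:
t = 27 (t = -3*(-9) = 27)
M(o) = o**2
(t + M(0 - 1*(-4)))**2 = (27 + (0 - 1*(-4))**2)**2 = (27 + (0 + 4)**2)**2 = (27 + 4**2)**2 = (27 + 16)**2 = 43**2 = 1849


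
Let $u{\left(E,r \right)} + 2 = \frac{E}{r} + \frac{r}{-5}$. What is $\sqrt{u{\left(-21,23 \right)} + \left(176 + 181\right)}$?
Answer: $\frac{\sqrt{4621965}}{115} \approx 18.695$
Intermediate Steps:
$u{\left(E,r \right)} = -2 - \frac{r}{5} + \frac{E}{r}$ ($u{\left(E,r \right)} = -2 + \left(\frac{E}{r} + \frac{r}{-5}\right) = -2 + \left(\frac{E}{r} + r \left(- \frac{1}{5}\right)\right) = -2 + \left(\frac{E}{r} - \frac{r}{5}\right) = -2 + \left(- \frac{r}{5} + \frac{E}{r}\right) = -2 - \frac{r}{5} + \frac{E}{r}$)
$\sqrt{u{\left(-21,23 \right)} + \left(176 + 181\right)} = \sqrt{\left(-2 - \frac{23}{5} - \frac{21}{23}\right) + \left(176 + 181\right)} = \sqrt{\left(-2 - \frac{23}{5} - \frac{21}{23}\right) + 357} = \sqrt{- \frac{864}{115} + 357} = \sqrt{\frac{40191}{115}} = \frac{\sqrt{4621965}}{115}$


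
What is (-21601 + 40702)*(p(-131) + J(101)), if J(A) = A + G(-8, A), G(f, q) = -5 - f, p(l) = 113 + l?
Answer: 1642686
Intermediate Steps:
J(A) = 3 + A (J(A) = A + (-5 - 1*(-8)) = A + (-5 + 8) = A + 3 = 3 + A)
(-21601 + 40702)*(p(-131) + J(101)) = (-21601 + 40702)*((113 - 131) + (3 + 101)) = 19101*(-18 + 104) = 19101*86 = 1642686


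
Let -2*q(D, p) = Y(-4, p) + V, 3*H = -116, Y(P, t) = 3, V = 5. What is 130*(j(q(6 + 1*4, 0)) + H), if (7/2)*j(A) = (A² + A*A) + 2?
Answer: -79040/21 ≈ -3763.8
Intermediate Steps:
H = -116/3 (H = (⅓)*(-116) = -116/3 ≈ -38.667)
q(D, p) = -4 (q(D, p) = -(3 + 5)/2 = -½*8 = -4)
j(A) = 4/7 + 4*A²/7 (j(A) = 2*((A² + A*A) + 2)/7 = 2*((A² + A²) + 2)/7 = 2*(2*A² + 2)/7 = 2*(2 + 2*A²)/7 = 4/7 + 4*A²/7)
130*(j(q(6 + 1*4, 0)) + H) = 130*((4/7 + (4/7)*(-4)²) - 116/3) = 130*((4/7 + (4/7)*16) - 116/3) = 130*((4/7 + 64/7) - 116/3) = 130*(68/7 - 116/3) = 130*(-608/21) = -79040/21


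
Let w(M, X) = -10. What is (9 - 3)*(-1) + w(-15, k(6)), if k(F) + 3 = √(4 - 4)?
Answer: -16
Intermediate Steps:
k(F) = -3 (k(F) = -3 + √(4 - 4) = -3 + √0 = -3 + 0 = -3)
(9 - 3)*(-1) + w(-15, k(6)) = (9 - 3)*(-1) - 10 = 6*(-1) - 10 = -6 - 10 = -16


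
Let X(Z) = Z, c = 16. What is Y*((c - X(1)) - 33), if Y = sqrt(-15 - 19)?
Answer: -18*I*sqrt(34) ≈ -104.96*I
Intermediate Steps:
Y = I*sqrt(34) (Y = sqrt(-34) = I*sqrt(34) ≈ 5.8309*I)
Y*((c - X(1)) - 33) = (I*sqrt(34))*((16 - 1*1) - 33) = (I*sqrt(34))*((16 - 1) - 33) = (I*sqrt(34))*(15 - 33) = (I*sqrt(34))*(-18) = -18*I*sqrt(34)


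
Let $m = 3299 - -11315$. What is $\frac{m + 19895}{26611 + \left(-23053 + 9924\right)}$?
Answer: $\frac{11503}{4494} \approx 2.5596$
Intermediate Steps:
$m = 14614$ ($m = 3299 + 11315 = 14614$)
$\frac{m + 19895}{26611 + \left(-23053 + 9924\right)} = \frac{14614 + 19895}{26611 + \left(-23053 + 9924\right)} = \frac{34509}{26611 - 13129} = \frac{34509}{13482} = 34509 \cdot \frac{1}{13482} = \frac{11503}{4494}$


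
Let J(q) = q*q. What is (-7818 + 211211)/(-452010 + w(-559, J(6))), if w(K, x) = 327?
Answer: -203393/451683 ≈ -0.45030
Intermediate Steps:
J(q) = q²
(-7818 + 211211)/(-452010 + w(-559, J(6))) = (-7818 + 211211)/(-452010 + 327) = 203393/(-451683) = 203393*(-1/451683) = -203393/451683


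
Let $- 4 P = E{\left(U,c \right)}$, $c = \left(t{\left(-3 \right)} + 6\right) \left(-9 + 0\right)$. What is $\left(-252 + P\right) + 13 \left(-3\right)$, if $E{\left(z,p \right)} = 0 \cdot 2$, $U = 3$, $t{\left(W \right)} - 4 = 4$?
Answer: $-291$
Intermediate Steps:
$t{\left(W \right)} = 8$ ($t{\left(W \right)} = 4 + 4 = 8$)
$c = -126$ ($c = \left(8 + 6\right) \left(-9 + 0\right) = 14 \left(-9\right) = -126$)
$E{\left(z,p \right)} = 0$
$P = 0$ ($P = \left(- \frac{1}{4}\right) 0 = 0$)
$\left(-252 + P\right) + 13 \left(-3\right) = \left(-252 + 0\right) + 13 \left(-3\right) = -252 - 39 = -291$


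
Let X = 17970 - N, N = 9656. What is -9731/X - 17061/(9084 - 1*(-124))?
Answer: -115724101/38277656 ≈ -3.0233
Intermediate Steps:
X = 8314 (X = 17970 - 1*9656 = 17970 - 9656 = 8314)
-9731/X - 17061/(9084 - 1*(-124)) = -9731/8314 - 17061/(9084 - 1*(-124)) = -9731*1/8314 - 17061/(9084 + 124) = -9731/8314 - 17061/9208 = -115724101/38277656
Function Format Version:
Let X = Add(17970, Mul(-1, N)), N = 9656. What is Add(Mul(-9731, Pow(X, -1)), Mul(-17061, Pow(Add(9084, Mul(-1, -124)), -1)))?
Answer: Rational(-115724101, 38277656) ≈ -3.0233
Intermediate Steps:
X = 8314 (X = Add(17970, Mul(-1, 9656)) = Add(17970, -9656) = 8314)
Add(Mul(-9731, Pow(X, -1)), Mul(-17061, Pow(Add(9084, Mul(-1, -124)), -1))) = Add(Mul(-9731, Pow(8314, -1)), Mul(-17061, Pow(Add(9084, Mul(-1, -124)), -1))) = Add(Mul(-9731, Rational(1, 8314)), Mul(-17061, Pow(Add(9084, 124), -1))) = Add(Rational(-9731, 8314), Mul(-17061, Pow(9208, -1))) = Add(Rational(-9731, 8314), Mul(-17061, Rational(1, 9208))) = Add(Rational(-9731, 8314), Rational(-17061, 9208)) = Rational(-115724101, 38277656)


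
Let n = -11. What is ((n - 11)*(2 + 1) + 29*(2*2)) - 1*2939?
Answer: -2889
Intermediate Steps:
((n - 11)*(2 + 1) + 29*(2*2)) - 1*2939 = ((-11 - 11)*(2 + 1) + 29*(2*2)) - 1*2939 = (-22*3 + 29*4) - 2939 = (-66 + 116) - 2939 = 50 - 2939 = -2889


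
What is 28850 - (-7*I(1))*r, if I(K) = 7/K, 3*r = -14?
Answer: 85864/3 ≈ 28621.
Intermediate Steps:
r = -14/3 (r = (⅓)*(-14) = -14/3 ≈ -4.6667)
28850 - (-7*I(1))*r = 28850 - (-49/1)*(-14)/3 = 28850 - (-49)*(-14)/3 = 28850 - 1*686/3 = 28850 - 686/3 = 85864/3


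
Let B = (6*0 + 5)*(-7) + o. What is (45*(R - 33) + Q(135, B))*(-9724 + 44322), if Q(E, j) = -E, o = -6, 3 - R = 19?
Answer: -80959320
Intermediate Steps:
R = -16 (R = 3 - 1*19 = 3 - 19 = -16)
B = -41 (B = (6*0 + 5)*(-7) - 6 = (0 + 5)*(-7) - 6 = 5*(-7) - 6 = -35 - 6 = -41)
(45*(R - 33) + Q(135, B))*(-9724 + 44322) = (45*(-16 - 33) - 1*135)*(-9724 + 44322) = (45*(-49) - 135)*34598 = (-2205 - 135)*34598 = -2340*34598 = -80959320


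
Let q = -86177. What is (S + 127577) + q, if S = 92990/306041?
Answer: 12670190390/306041 ≈ 41400.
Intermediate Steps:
S = 92990/306041 (S = 92990*(1/306041) = 92990/306041 ≈ 0.30385)
(S + 127577) + q = (92990/306041 + 127577) - 86177 = 39043885647/306041 - 86177 = 12670190390/306041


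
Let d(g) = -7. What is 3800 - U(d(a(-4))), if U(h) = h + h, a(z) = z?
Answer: 3814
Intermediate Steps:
U(h) = 2*h
3800 - U(d(a(-4))) = 3800 - 2*(-7) = 3800 - 1*(-14) = 3800 + 14 = 3814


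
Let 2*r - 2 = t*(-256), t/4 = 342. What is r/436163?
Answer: -175103/436163 ≈ -0.40146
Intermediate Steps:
t = 1368 (t = 4*342 = 1368)
r = -175103 (r = 1 + (1368*(-256))/2 = 1 + (½)*(-350208) = 1 - 175104 = -175103)
r/436163 = -175103/436163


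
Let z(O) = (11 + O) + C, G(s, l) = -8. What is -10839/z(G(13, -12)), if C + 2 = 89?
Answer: -3613/30 ≈ -120.43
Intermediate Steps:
C = 87 (C = -2 + 89 = 87)
z(O) = 98 + O (z(O) = (11 + O) + 87 = 98 + O)
-10839/z(G(13, -12)) = -10839/(98 - 8) = -10839/90 = -10839*1/90 = -3613/30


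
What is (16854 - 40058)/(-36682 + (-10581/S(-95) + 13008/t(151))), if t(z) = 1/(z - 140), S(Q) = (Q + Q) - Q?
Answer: -2204380/10119151 ≈ -0.21784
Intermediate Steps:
S(Q) = Q (S(Q) = 2*Q - Q = Q)
t(z) = 1/(-140 + z)
(16854 - 40058)/(-36682 + (-10581/S(-95) + 13008/t(151))) = (16854 - 40058)/(-36682 + (-10581/(-95) + 13008/(1/(-140 + 151)))) = -23204/(-36682 + (-10581*(-1/95) + 13008/(1/11))) = -23204/(-36682 + (10581/95 + 13008/(1/11))) = -23204/(-36682 + (10581/95 + 13008*11)) = -23204/(-36682 + (10581/95 + 143088)) = -23204/(-36682 + 13603941/95) = -23204/10119151/95 = -23204*95/10119151 = -2204380/10119151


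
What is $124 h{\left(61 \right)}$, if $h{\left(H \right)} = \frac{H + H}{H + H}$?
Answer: $124$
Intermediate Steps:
$h{\left(H \right)} = 1$ ($h{\left(H \right)} = \frac{2 H}{2 H} = 2 H \frac{1}{2 H} = 1$)
$124 h{\left(61 \right)} = 124 \cdot 1 = 124$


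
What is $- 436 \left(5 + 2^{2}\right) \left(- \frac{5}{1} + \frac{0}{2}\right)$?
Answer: $19620$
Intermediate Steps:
$- 436 \left(5 + 2^{2}\right) \left(- \frac{5}{1} + \frac{0}{2}\right) = - 436 \left(5 + 4\right) \left(\left(-5\right) 1 + 0 \cdot \frac{1}{2}\right) = - 436 \cdot 9 \left(-5 + 0\right) = - 436 \cdot 9 \left(-5\right) = \left(-436\right) \left(-45\right) = 19620$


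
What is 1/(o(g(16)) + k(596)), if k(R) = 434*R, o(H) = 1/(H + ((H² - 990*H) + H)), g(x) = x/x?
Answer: 987/255301367 ≈ 3.8660e-6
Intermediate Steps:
g(x) = 1
o(H) = 1/(H² - 988*H) (o(H) = 1/(H + (H² - 989*H)) = 1/(H² - 988*H))
1/(o(g(16)) + k(596)) = 1/(1/(1*(-988 + 1)) + 434*596) = 1/(1/(-987) + 258664) = 1/(1*(-1/987) + 258664) = 1/(-1/987 + 258664) = 1/(255301367/987) = 987/255301367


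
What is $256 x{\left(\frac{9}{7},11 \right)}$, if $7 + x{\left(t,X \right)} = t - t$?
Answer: $-1792$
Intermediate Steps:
$x{\left(t,X \right)} = -7$ ($x{\left(t,X \right)} = -7 + \left(t - t\right) = -7 + 0 = -7$)
$256 x{\left(\frac{9}{7},11 \right)} = 256 \left(-7\right) = -1792$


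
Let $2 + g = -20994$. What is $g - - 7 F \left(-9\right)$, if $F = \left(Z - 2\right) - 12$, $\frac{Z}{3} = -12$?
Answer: $-17846$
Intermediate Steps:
$Z = -36$ ($Z = 3 \left(-12\right) = -36$)
$g = -20996$ ($g = -2 - 20994 = -20996$)
$F = -50$ ($F = \left(-36 - 2\right) - 12 = -38 - 12 = -50$)
$g - - 7 F \left(-9\right) = -20996 - \left(-7\right) \left(-50\right) \left(-9\right) = -20996 - 350 \left(-9\right) = -20996 - -3150 = -20996 + 3150 = -17846$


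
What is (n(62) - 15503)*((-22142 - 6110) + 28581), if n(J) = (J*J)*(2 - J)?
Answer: -80981047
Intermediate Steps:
n(J) = J²*(2 - J)
(n(62) - 15503)*((-22142 - 6110) + 28581) = (62²*(2 - 1*62) - 15503)*((-22142 - 6110) + 28581) = (3844*(2 - 62) - 15503)*(-28252 + 28581) = (3844*(-60) - 15503)*329 = (-230640 - 15503)*329 = -246143*329 = -80981047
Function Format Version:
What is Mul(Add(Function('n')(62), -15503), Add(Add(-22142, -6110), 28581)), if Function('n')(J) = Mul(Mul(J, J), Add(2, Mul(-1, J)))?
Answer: -80981047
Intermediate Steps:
Function('n')(J) = Mul(Pow(J, 2), Add(2, Mul(-1, J)))
Mul(Add(Function('n')(62), -15503), Add(Add(-22142, -6110), 28581)) = Mul(Add(Mul(Pow(62, 2), Add(2, Mul(-1, 62))), -15503), Add(Add(-22142, -6110), 28581)) = Mul(Add(Mul(3844, Add(2, -62)), -15503), Add(-28252, 28581)) = Mul(Add(Mul(3844, -60), -15503), 329) = Mul(Add(-230640, -15503), 329) = Mul(-246143, 329) = -80981047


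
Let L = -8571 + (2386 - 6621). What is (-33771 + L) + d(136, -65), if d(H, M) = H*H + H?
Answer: -27945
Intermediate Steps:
L = -12806 (L = -8571 - 4235 = -12806)
d(H, M) = H + H² (d(H, M) = H² + H = H + H²)
(-33771 + L) + d(136, -65) = (-33771 - 12806) + 136*(1 + 136) = -46577 + 136*137 = -46577 + 18632 = -27945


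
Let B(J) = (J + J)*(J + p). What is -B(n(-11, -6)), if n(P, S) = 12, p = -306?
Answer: 7056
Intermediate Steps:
B(J) = 2*J*(-306 + J) (B(J) = (J + J)*(J - 306) = (2*J)*(-306 + J) = 2*J*(-306 + J))
-B(n(-11, -6)) = -2*12*(-306 + 12) = -2*12*(-294) = -1*(-7056) = 7056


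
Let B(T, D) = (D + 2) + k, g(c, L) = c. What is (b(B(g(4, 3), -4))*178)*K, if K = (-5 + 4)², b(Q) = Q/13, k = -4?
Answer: -1068/13 ≈ -82.154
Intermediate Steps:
B(T, D) = -2 + D (B(T, D) = (D + 2) - 4 = (2 + D) - 4 = -2 + D)
b(Q) = Q/13 (b(Q) = Q*(1/13) = Q/13)
K = 1 (K = (-1)² = 1)
(b(B(g(4, 3), -4))*178)*K = (((-2 - 4)/13)*178)*1 = (((1/13)*(-6))*178)*1 = -6/13*178*1 = -1068/13*1 = -1068/13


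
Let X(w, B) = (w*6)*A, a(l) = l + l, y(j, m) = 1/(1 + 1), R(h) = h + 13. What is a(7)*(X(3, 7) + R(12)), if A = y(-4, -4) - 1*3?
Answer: -280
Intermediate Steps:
R(h) = 13 + h
y(j, m) = ½ (y(j, m) = 1/2 = ½)
a(l) = 2*l
A = -5/2 (A = ½ - 1*3 = ½ - 3 = -5/2 ≈ -2.5000)
X(w, B) = -15*w (X(w, B) = (w*6)*(-5/2) = (6*w)*(-5/2) = -15*w)
a(7)*(X(3, 7) + R(12)) = (2*7)*(-15*3 + (13 + 12)) = 14*(-45 + 25) = 14*(-20) = -280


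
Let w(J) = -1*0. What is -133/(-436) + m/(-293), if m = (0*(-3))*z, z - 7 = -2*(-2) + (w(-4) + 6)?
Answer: 133/436 ≈ 0.30505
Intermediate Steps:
w(J) = 0
z = 17 (z = 7 + (-2*(-2) + (0 + 6)) = 7 + (4 + 6) = 7 + 10 = 17)
m = 0 (m = (0*(-3))*17 = 0*17 = 0)
-133/(-436) + m/(-293) = -133/(-436) + 0/(-293) = -133*(-1/436) + 0*(-1/293) = 133/436 + 0 = 133/436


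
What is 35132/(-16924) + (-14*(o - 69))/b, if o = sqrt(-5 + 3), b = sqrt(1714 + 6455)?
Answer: -8783/4231 + 2*sqrt(8169)*(69 - I*sqrt(2))/1167 ≈ 8.612 - 0.21906*I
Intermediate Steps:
b = sqrt(8169) ≈ 90.383
o = I*sqrt(2) (o = sqrt(-2) = I*sqrt(2) ≈ 1.4142*I)
35132/(-16924) + (-14*(o - 69))/b = 35132/(-16924) + (-14*(I*sqrt(2) - 69))/(sqrt(8169)) = 35132*(-1/16924) + (-14*(-69 + I*sqrt(2)))*(sqrt(8169)/8169) = -8783/4231 + (966 - 14*I*sqrt(2))*(sqrt(8169)/8169) = -8783/4231 + sqrt(8169)*(966 - 14*I*sqrt(2))/8169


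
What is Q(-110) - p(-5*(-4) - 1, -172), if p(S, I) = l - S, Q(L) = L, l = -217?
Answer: 126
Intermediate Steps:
p(S, I) = -217 - S
Q(-110) - p(-5*(-4) - 1, -172) = -110 - (-217 - (-5*(-4) - 1)) = -110 - (-217 - (20 - 1)) = -110 - (-217 - 1*19) = -110 - (-217 - 19) = -110 - 1*(-236) = -110 + 236 = 126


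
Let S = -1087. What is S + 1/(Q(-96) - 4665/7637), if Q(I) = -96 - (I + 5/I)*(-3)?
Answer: -102211855511/94030921 ≈ -1087.0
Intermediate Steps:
Q(I) = -96 + 3*I + 15/I (Q(I) = -96 - (-15/I - 3*I) = -96 + (3*I + 15/I) = -96 + 3*I + 15/I)
S + 1/(Q(-96) - 4665/7637) = -1087 + 1/((-96 + 3*(-96) + 15/(-96)) - 4665/7637) = -1087 + 1/((-96 - 288 + 15*(-1/96)) - 4665*1/7637) = -1087 + 1/((-96 - 288 - 5/32) - 4665/7637) = -1087 + 1/(-12293/32 - 4665/7637) = -1087 + 1/(-94030921/244384) = -1087 - 244384/94030921 = -102211855511/94030921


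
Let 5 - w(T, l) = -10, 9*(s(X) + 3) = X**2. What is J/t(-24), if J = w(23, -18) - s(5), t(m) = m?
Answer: -137/216 ≈ -0.63426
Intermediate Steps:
s(X) = -3 + X**2/9
w(T, l) = 15 (w(T, l) = 5 - 1*(-10) = 5 + 10 = 15)
J = 137/9 (J = 15 - (-3 + (1/9)*5**2) = 15 - (-3 + (1/9)*25) = 15 - (-3 + 25/9) = 15 - 1*(-2/9) = 15 + 2/9 = 137/9 ≈ 15.222)
J/t(-24) = (137/9)/(-24) = (137/9)*(-1/24) = -137/216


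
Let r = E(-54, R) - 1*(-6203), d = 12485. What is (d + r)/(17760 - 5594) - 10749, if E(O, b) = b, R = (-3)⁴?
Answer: -130753565/12166 ≈ -10747.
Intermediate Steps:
R = 81
r = 6284 (r = 81 - 1*(-6203) = 81 + 6203 = 6284)
(d + r)/(17760 - 5594) - 10749 = (12485 + 6284)/(17760 - 5594) - 10749 = 18769/12166 - 10749 = -130753565/12166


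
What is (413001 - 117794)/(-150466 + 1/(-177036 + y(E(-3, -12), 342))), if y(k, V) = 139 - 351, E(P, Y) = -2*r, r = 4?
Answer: -52324850336/26669797569 ≈ -1.9620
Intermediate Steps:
E(P, Y) = -8 (E(P, Y) = -2*4 = -8)
y(k, V) = -212
(413001 - 117794)/(-150466 + 1/(-177036 + y(E(-3, -12), 342))) = (413001 - 117794)/(-150466 + 1/(-177036 - 212)) = 295207/(-150466 + 1/(-177248)) = 295207/(-150466 - 1/177248) = 295207/(-26669797569/177248) = 295207*(-177248/26669797569) = -52324850336/26669797569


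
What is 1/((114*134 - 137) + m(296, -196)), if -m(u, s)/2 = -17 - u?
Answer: 1/15765 ≈ 6.3432e-5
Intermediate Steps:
m(u, s) = 34 + 2*u (m(u, s) = -2*(-17 - u) = 34 + 2*u)
1/((114*134 - 137) + m(296, -196)) = 1/((114*134 - 137) + (34 + 2*296)) = 1/((15276 - 137) + (34 + 592)) = 1/(15139 + 626) = 1/15765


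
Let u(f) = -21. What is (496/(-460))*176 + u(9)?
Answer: -24239/115 ≈ -210.77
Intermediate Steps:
(496/(-460))*176 + u(9) = (496/(-460))*176 - 21 = (496*(-1/460))*176 - 21 = -124/115*176 - 21 = -21824/115 - 21 = -24239/115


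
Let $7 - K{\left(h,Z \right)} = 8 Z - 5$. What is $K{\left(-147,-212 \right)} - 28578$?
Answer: $-26870$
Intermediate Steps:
$K{\left(h,Z \right)} = 12 - 8 Z$ ($K{\left(h,Z \right)} = 7 - \left(8 Z - 5\right) = 7 - \left(-5 + 8 Z\right) = 12 - 8 Z$)
$K{\left(-147,-212 \right)} - 28578 = \left(12 - -1696\right) - 28578 = \left(12 + 1696\right) - 28578 = 1708 - 28578 = -26870$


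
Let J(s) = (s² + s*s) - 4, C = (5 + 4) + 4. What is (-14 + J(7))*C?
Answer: 1040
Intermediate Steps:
C = 13 (C = 9 + 4 = 13)
J(s) = -4 + 2*s² (J(s) = (s² + s²) - 4 = 2*s² - 4 = -4 + 2*s²)
(-14 + J(7))*C = (-14 + (-4 + 2*7²))*13 = (-14 + (-4 + 2*49))*13 = (-14 + (-4 + 98))*13 = (-14 + 94)*13 = 80*13 = 1040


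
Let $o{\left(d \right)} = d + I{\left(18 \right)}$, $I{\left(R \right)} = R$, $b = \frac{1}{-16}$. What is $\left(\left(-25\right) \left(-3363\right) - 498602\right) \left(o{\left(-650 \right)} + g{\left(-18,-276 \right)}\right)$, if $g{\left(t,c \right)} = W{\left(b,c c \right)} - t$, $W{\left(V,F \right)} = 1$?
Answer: $254105051$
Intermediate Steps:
$b = - \frac{1}{16} \approx -0.0625$
$g{\left(t,c \right)} = 1 - t$
$o{\left(d \right)} = 18 + d$ ($o{\left(d \right)} = d + 18 = 18 + d$)
$\left(\left(-25\right) \left(-3363\right) - 498602\right) \left(o{\left(-650 \right)} + g{\left(-18,-276 \right)}\right) = \left(\left(-25\right) \left(-3363\right) - 498602\right) \left(\left(18 - 650\right) + \left(1 - -18\right)\right) = \left(84075 - 498602\right) \left(-632 + \left(1 + 18\right)\right) = - 414527 \left(-632 + 19\right) = \left(-414527\right) \left(-613\right) = 254105051$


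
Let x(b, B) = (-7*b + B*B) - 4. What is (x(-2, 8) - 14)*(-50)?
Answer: -3000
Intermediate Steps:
x(b, B) = -4 + B² - 7*b (x(b, B) = (-7*b + B²) - 4 = (B² - 7*b) - 4 = -4 + B² - 7*b)
(x(-2, 8) - 14)*(-50) = ((-4 + 8² - 7*(-2)) - 14)*(-50) = ((-4 + 64 + 14) - 14)*(-50) = (74 - 14)*(-50) = 60*(-50) = -3000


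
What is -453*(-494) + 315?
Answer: 224097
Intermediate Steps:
-453*(-494) + 315 = 223782 + 315 = 224097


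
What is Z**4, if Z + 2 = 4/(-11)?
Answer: 456976/14641 ≈ 31.212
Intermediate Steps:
Z = -26/11 (Z = -2 + 4/(-11) = -2 + 4*(-1/11) = -2 - 4/11 = -26/11 ≈ -2.3636)
Z**4 = (-26/11)**4 = 456976/14641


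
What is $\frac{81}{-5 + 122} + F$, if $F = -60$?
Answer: $- \frac{771}{13} \approx -59.308$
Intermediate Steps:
$\frac{81}{-5 + 122} + F = \frac{81}{-5 + 122} - 60 = \frac{81}{117} - 60 = 81 \cdot \frac{1}{117} - 60 = \frac{9}{13} - 60 = - \frac{771}{13}$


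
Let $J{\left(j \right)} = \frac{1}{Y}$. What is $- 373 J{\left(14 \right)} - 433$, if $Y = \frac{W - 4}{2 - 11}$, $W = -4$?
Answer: $- \frac{6821}{8} \approx -852.63$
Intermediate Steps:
$Y = \frac{8}{9}$ ($Y = \frac{-4 - 4}{2 - 11} = - \frac{8}{-9} = \left(-8\right) \left(- \frac{1}{9}\right) = \frac{8}{9} \approx 0.88889$)
$J{\left(j \right)} = \frac{9}{8}$ ($J{\left(j \right)} = \frac{1}{\frac{8}{9}} = \frac{9}{8}$)
$- 373 J{\left(14 \right)} - 433 = \left(-373\right) \frac{9}{8} - 433 = - \frac{3357}{8} - 433 = - \frac{6821}{8}$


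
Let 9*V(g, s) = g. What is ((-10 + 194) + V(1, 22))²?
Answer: 2745649/81 ≈ 33897.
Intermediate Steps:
V(g, s) = g/9
((-10 + 194) + V(1, 22))² = ((-10 + 194) + (⅑)*1)² = (184 + ⅑)² = (1657/9)² = 2745649/81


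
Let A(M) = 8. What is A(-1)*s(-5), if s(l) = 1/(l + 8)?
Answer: 8/3 ≈ 2.6667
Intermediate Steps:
s(l) = 1/(8 + l)
A(-1)*s(-5) = 8/(8 - 5) = 8/3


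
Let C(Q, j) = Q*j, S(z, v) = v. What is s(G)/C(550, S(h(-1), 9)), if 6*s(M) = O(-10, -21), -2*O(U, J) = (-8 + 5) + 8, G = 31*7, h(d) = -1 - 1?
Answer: -1/11880 ≈ -8.4175e-5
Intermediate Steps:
h(d) = -2
G = 217
O(U, J) = -5/2 (O(U, J) = -((-8 + 5) + 8)/2 = -(-3 + 8)/2 = -½*5 = -5/2)
s(M) = -5/12 (s(M) = (⅙)*(-5/2) = -5/12)
s(G)/C(550, S(h(-1), 9)) = -5/(12*(550*9)) = -5/12/4950 = -5/12*1/4950 = -1/11880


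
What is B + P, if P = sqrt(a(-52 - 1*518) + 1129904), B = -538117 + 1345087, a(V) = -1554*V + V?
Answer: 806970 + sqrt(2015114) ≈ 8.0839e+5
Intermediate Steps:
a(V) = -1553*V
B = 806970
P = sqrt(2015114) (P = sqrt(-1553*(-52 - 1*518) + 1129904) = sqrt(-1553*(-52 - 518) + 1129904) = sqrt(-1553*(-570) + 1129904) = sqrt(885210 + 1129904) = sqrt(2015114) ≈ 1419.5)
B + P = 806970 + sqrt(2015114)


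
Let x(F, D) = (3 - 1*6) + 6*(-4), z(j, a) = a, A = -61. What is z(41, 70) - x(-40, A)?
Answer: 97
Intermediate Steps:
x(F, D) = -27 (x(F, D) = (3 - 6) - 24 = -3 - 24 = -27)
z(41, 70) - x(-40, A) = 70 - 1*(-27) = 70 + 27 = 97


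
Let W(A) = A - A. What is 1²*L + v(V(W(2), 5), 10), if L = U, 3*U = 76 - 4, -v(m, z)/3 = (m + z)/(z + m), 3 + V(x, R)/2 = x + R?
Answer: 21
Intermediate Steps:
W(A) = 0
V(x, R) = -6 + 2*R + 2*x (V(x, R) = -6 + 2*(x + R) = -6 + 2*(R + x) = -6 + (2*R + 2*x) = -6 + 2*R + 2*x)
v(m, z) = -3 (v(m, z) = -3*(m + z)/(z + m) = -3*(m + z)/(m + z) = -3*1 = -3)
U = 24 (U = (76 - 4)/3 = (⅓)*72 = 24)
L = 24
1²*L + v(V(W(2), 5), 10) = 1²*24 - 3 = 1*24 - 3 = 24 - 3 = 21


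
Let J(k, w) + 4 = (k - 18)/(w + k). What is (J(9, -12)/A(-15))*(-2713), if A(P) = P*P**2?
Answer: -2713/3375 ≈ -0.80385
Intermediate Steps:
A(P) = P**3
J(k, w) = -4 + (-18 + k)/(k + w) (J(k, w) = -4 + (k - 18)/(w + k) = -4 + (-18 + k)/(k + w))
(J(9, -12)/A(-15))*(-2713) = (((-18 - 4*(-12) - 3*9)/(9 - 12))/((-15)**3))*(-2713) = (((-18 + 48 - 27)/(-3))/(-3375))*(-2713) = (-1/3*3*(-1/3375))*(-2713) = -1*(-1/3375)*(-2713) = (1/3375)*(-2713) = -2713/3375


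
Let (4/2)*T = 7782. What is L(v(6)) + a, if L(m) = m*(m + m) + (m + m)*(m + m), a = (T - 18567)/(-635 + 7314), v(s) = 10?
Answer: 3992724/6679 ≈ 597.80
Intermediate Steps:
T = 3891 (T = (1/2)*7782 = 3891)
a = -14676/6679 (a = (3891 - 18567)/(-635 + 7314) = -14676/6679 ≈ -2.1973)
L(m) = 6*m**2 (L(m) = m*(2*m) + (2*m)*(2*m) = 2*m**2 + 4*m**2 = 6*m**2)
L(v(6)) + a = 6*10**2 - 14676/6679 = 6*100 - 14676/6679 = 600 - 14676/6679 = 3992724/6679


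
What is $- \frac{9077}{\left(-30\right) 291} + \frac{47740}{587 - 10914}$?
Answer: $- \frac{323032021}{90154710} \approx -3.5831$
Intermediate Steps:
$- \frac{9077}{\left(-30\right) 291} + \frac{47740}{587 - 10914} = - \frac{9077}{-8730} + \frac{47740}{-10327} = \left(-9077\right) \left(- \frac{1}{8730}\right) + 47740 \left(- \frac{1}{10327}\right) = \frac{9077}{8730} - \frac{47740}{10327} = - \frac{323032021}{90154710}$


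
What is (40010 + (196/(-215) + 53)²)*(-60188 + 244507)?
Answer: 364007879256469/46225 ≈ 7.8747e+9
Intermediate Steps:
(40010 + (196/(-215) + 53)²)*(-60188 + 244507) = (40010 + (196*(-1/215) + 53)²)*184319 = (40010 + (-196/215 + 53)²)*184319 = (40010 + (11199/215)²)*184319 = (40010 + 125417601/46225)*184319 = (1974879851/46225)*184319 = 364007879256469/46225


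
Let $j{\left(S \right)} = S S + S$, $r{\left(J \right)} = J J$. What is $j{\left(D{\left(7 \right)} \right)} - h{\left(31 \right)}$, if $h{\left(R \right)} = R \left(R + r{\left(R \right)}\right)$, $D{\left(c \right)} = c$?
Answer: $-30696$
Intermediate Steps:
$r{\left(J \right)} = J^{2}$
$h{\left(R \right)} = R \left(R + R^{2}\right)$
$j{\left(S \right)} = S + S^{2}$ ($j{\left(S \right)} = S^{2} + S = S + S^{2}$)
$j{\left(D{\left(7 \right)} \right)} - h{\left(31 \right)} = 7 \left(1 + 7\right) - 31^{2} \left(1 + 31\right) = 7 \cdot 8 - 961 \cdot 32 = 56 - 30752 = -30696$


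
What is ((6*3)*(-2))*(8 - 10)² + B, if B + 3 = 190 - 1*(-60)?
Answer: 103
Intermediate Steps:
B = 247 (B = -3 + (190 - 1*(-60)) = -3 + (190 + 60) = -3 + 250 = 247)
((6*3)*(-2))*(8 - 10)² + B = ((6*3)*(-2))*(8 - 10)² + 247 = (18*(-2))*(-2)² + 247 = -36*4 + 247 = -144 + 247 = 103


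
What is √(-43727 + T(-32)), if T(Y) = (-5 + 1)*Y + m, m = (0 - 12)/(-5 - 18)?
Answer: I*√23063595/23 ≈ 208.8*I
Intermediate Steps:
m = 12/23 (m = -12/(-23) = -12*(-1/23) = 12/23 ≈ 0.52174)
T(Y) = 12/23 - 4*Y (T(Y) = (-5 + 1)*Y + 12/23 = -4*Y + 12/23 = 12/23 - 4*Y)
√(-43727 + T(-32)) = √(-43727 + (12/23 - 4*(-32))) = √(-43727 + (12/23 + 128)) = √(-43727 + 2956/23) = √(-1002765/23) = I*√23063595/23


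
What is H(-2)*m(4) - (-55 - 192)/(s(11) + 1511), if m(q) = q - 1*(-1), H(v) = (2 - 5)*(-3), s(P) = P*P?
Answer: 73687/1632 ≈ 45.151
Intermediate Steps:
s(P) = P**2
H(v) = 9 (H(v) = -3*(-3) = 9)
m(q) = 1 + q (m(q) = q + 1 = 1 + q)
H(-2)*m(4) - (-55 - 192)/(s(11) + 1511) = 9*(1 + 4) - (-55 - 192)/(11**2 + 1511) = 9*5 - (-247)/(121 + 1511) = 45 - (-247)/1632 = 45 - 1*(-247/1632) = 45 + 247/1632 = 73687/1632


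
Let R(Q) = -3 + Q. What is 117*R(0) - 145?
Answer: -496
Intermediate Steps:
117*R(0) - 145 = 117*(-3 + 0) - 145 = 117*(-3) - 145 = -351 - 145 = -496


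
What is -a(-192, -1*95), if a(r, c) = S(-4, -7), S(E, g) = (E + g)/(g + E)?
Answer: -1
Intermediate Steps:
S(E, g) = 1 (S(E, g) = (E + g)/(E + g) = 1)
a(r, c) = 1
-a(-192, -1*95) = -1*1 = -1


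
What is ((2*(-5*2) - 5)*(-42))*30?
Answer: 31500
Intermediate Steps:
((2*(-5*2) - 5)*(-42))*30 = ((2*(-10) - 5)*(-42))*30 = ((-20 - 5)*(-42))*30 = -25*(-42)*30 = 1050*30 = 31500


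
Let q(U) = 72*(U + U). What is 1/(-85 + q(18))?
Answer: 1/2507 ≈ 0.00039888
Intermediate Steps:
q(U) = 144*U (q(U) = 72*(2*U) = 144*U)
1/(-85 + q(18)) = 1/(-85 + 144*18) = 1/(-85 + 2592) = 1/2507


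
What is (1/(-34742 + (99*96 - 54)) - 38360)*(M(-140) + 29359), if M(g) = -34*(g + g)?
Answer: -37720449383359/25292 ≈ -1.4914e+9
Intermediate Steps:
M(g) = -68*g
(1/(-34742 + (99*96 - 54)) - 38360)*(M(-140) + 29359) = (1/(-34742 + (99*96 - 54)) - 38360)*(-68*(-140) + 29359) = (1/(-34742 + (9504 - 54)) - 38360)*(9520 + 29359) = (1/(-34742 + 9450) - 38360)*38879 = (1/(-25292) - 38360)*38879 = (-1/25292 - 38360)*38879 = -970201121/25292*38879 = -37720449383359/25292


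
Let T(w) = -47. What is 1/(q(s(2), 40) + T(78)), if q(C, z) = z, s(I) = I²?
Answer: -⅐ ≈ -0.14286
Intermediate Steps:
1/(q(s(2), 40) + T(78)) = 1/(40 - 47) = 1/(-7) = -⅐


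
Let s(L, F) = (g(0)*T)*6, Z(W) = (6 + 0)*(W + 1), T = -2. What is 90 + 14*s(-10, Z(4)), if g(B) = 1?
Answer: -78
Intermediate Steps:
Z(W) = 6 + 6*W (Z(W) = 6*(1 + W) = 6 + 6*W)
s(L, F) = -12 (s(L, F) = (1*(-2))*6 = -2*6 = -12)
90 + 14*s(-10, Z(4)) = 90 + 14*(-12) = 90 - 168 = -78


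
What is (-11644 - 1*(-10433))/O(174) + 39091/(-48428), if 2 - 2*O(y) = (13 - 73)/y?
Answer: -851036013/823276 ≈ -1033.7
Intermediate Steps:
O(y) = 1 + 30/y (O(y) = 1 - (13 - 73)/(2*y) = 1 - (-30)/y = 1 + 30/y)
(-11644 - 1*(-10433))/O(174) + 39091/(-48428) = (-11644 - 1*(-10433))/(((30 + 174)/174)) + 39091/(-48428) = (-11644 + 10433)/(((1/174)*204)) + 39091*(-1/48428) = -1211/34/29 - 39091/48428 = -1211*29/34 - 39091/48428 = -35119/34 - 39091/48428 = -851036013/823276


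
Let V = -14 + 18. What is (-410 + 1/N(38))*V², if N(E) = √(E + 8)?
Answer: -6560 + 8*√46/23 ≈ -6557.6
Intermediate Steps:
N(E) = √(8 + E)
V = 4
(-410 + 1/N(38))*V² = (-410 + 1/(√(8 + 38)))*4² = (-410 + 1/(√46))*16 = (-410 + √46/46)*16 = -6560 + 8*√46/23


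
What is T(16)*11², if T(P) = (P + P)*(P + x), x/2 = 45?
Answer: 410432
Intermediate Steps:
x = 90 (x = 2*45 = 90)
T(P) = 2*P*(90 + P) (T(P) = (P + P)*(P + 90) = (2*P)*(90 + P) = 2*P*(90 + P))
T(16)*11² = (2*16*(90 + 16))*11² = (2*16*106)*121 = 3392*121 = 410432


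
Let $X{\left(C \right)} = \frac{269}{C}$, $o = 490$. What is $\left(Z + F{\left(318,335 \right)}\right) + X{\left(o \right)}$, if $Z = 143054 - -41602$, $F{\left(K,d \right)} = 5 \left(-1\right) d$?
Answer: $\frac{89660959}{490} \approx 1.8298 \cdot 10^{5}$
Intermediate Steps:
$F{\left(K,d \right)} = - 5 d$
$Z = 184656$ ($Z = 143054 + 41602 = 184656$)
$\left(Z + F{\left(318,335 \right)}\right) + X{\left(o \right)} = \left(184656 - 1675\right) + \frac{269}{490} = \left(184656 - 1675\right) + 269 \cdot \frac{1}{490} = 182981 + \frac{269}{490} = \frac{89660959}{490}$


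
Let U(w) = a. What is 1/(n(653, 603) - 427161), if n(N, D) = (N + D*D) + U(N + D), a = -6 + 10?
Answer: -1/62895 ≈ -1.5900e-5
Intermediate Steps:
a = 4
U(w) = 4
n(N, D) = 4 + N + D**2 (n(N, D) = (N + D*D) + 4 = (N + D**2) + 4 = 4 + N + D**2)
1/(n(653, 603) - 427161) = 1/((4 + 653 + 603**2) - 427161) = 1/((4 + 653 + 363609) - 427161) = 1/(364266 - 427161) = 1/(-62895) = -1/62895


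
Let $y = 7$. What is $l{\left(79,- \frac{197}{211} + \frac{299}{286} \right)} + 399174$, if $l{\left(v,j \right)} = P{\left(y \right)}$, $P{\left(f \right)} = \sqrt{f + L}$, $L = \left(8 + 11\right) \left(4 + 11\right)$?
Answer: $399174 + 2 \sqrt{73} \approx 3.9919 \cdot 10^{5}$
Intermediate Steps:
$L = 285$ ($L = 19 \cdot 15 = 285$)
$P{\left(f \right)} = \sqrt{285 + f}$ ($P{\left(f \right)} = \sqrt{f + 285} = \sqrt{285 + f}$)
$l{\left(v,j \right)} = 2 \sqrt{73}$ ($l{\left(v,j \right)} = \sqrt{285 + 7} = \sqrt{292} = 2 \sqrt{73}$)
$l{\left(79,- \frac{197}{211} + \frac{299}{286} \right)} + 399174 = 2 \sqrt{73} + 399174 = 399174 + 2 \sqrt{73}$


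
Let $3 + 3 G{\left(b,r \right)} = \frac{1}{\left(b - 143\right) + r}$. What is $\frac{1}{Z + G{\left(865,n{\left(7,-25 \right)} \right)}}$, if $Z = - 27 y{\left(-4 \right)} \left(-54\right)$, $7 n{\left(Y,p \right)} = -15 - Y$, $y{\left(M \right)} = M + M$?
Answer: $- \frac{15096}{176094833} \approx -8.5726 \cdot 10^{-5}$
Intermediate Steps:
$y{\left(M \right)} = 2 M$
$n{\left(Y,p \right)} = - \frac{15}{7} - \frac{Y}{7}$ ($n{\left(Y,p \right)} = \frac{-15 - Y}{7} = - \frac{15}{7} - \frac{Y}{7}$)
$G{\left(b,r \right)} = -1 + \frac{1}{3 \left(-143 + b + r\right)}$ ($G{\left(b,r \right)} = -1 + \frac{1}{3 \left(\left(b - 143\right) + r\right)} = -1 + \frac{1}{3 \left(\left(-143 + b\right) + r\right)} = -1 + \frac{1}{3 \left(-143 + b + r\right)}$)
$Z = -11664$ ($Z = - 27 \cdot 2 \left(-4\right) \left(-54\right) = \left(-27\right) \left(-8\right) \left(-54\right) = 216 \left(-54\right) = -11664$)
$\frac{1}{Z + G{\left(865,n{\left(7,-25 \right)} \right)}} = \frac{1}{-11664 + \frac{\frac{430}{3} - 865 - \left(- \frac{15}{7} - 1\right)}{-143 + 865 - \frac{22}{7}}} = \frac{1}{-11664 + \frac{\frac{430}{3} - 865 - - \frac{22}{7}}{-143 + 865 - \frac{22}{7}}} = \frac{1}{-11664 + \frac{\frac{430}{3} - 865 + \frac{22}{7}}{\frac{5032}{7}}} = \frac{1}{-11664 + \frac{7}{5032} \left(- \frac{15089}{21}\right)} = \frac{1}{-11664 - \frac{15089}{15096}} = \frac{1}{- \frac{176094833}{15096}} = - \frac{15096}{176094833}$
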